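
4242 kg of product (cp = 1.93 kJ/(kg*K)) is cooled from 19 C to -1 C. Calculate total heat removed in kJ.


dT = 19 - (-1) = 20 K
Q = m * cp * dT = 4242 * 1.93 * 20
Q = 163741 kJ

163741


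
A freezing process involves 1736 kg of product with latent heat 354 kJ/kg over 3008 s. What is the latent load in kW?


Q_lat = m * h_fg / t
Q_lat = 1736 * 354 / 3008
Q_lat = 204.3 kW

204.3


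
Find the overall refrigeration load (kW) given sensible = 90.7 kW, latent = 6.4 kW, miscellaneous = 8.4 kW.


Q_total = Q_s + Q_l + Q_misc
Q_total = 90.7 + 6.4 + 8.4
Q_total = 105.5 kW

105.5


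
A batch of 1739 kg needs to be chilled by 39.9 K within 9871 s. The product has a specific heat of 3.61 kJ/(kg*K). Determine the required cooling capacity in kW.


Q = m * cp * dT / t
Q = 1739 * 3.61 * 39.9 / 9871
Q = 25.376 kW

25.376


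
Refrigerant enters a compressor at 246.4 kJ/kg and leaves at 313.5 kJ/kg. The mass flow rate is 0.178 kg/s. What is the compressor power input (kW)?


dh = 313.5 - 246.4 = 67.1 kJ/kg
W = m_dot * dh = 0.178 * 67.1 = 11.94 kW

11.94


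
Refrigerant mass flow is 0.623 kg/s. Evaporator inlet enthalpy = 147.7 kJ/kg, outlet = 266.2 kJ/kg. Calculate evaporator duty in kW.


dh = 266.2 - 147.7 = 118.5 kJ/kg
Q_evap = m_dot * dh = 0.623 * 118.5
Q_evap = 73.83 kW

73.83


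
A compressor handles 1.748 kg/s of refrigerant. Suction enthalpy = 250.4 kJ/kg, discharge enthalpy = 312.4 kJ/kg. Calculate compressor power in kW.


dh = 312.4 - 250.4 = 62.0 kJ/kg
W = m_dot * dh = 1.748 * 62.0 = 108.38 kW

108.38


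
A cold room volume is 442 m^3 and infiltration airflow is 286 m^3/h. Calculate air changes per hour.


ACH = flow / volume
ACH = 286 / 442
ACH = 0.647

0.647


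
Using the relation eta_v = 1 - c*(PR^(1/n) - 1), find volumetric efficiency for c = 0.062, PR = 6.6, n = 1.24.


PR^(1/n) = 6.6^(1/1.24) = 4.58060169
eta_v = 1 - 0.062 * (4.58060169 - 1)
eta_v = 0.778

0.778


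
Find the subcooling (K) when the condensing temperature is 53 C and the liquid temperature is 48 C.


Subcooling = T_cond - T_liquid
Subcooling = 53 - 48
Subcooling = 5 K

5


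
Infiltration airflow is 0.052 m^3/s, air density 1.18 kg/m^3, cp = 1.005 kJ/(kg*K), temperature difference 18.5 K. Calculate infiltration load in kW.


Q = V_dot * rho * cp * dT
Q = 0.052 * 1.18 * 1.005 * 18.5
Q = 1.141 kW

1.141


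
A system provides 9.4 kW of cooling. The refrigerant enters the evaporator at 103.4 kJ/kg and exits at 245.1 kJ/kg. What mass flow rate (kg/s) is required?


dh = 245.1 - 103.4 = 141.7 kJ/kg
m_dot = Q / dh = 9.4 / 141.7 = 0.0663 kg/s

0.0663


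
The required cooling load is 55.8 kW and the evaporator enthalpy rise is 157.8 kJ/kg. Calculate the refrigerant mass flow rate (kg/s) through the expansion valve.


m_dot = Q / dh
m_dot = 55.8 / 157.8
m_dot = 0.3536 kg/s

0.3536


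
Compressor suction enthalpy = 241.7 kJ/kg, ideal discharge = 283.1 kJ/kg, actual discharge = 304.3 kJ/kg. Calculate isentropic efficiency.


dh_ideal = 283.1 - 241.7 = 41.4 kJ/kg
dh_actual = 304.3 - 241.7 = 62.6 kJ/kg
eta_s = dh_ideal / dh_actual = 41.4 / 62.6
eta_s = 0.6613

0.6613


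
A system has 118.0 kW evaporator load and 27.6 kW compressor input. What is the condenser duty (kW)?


Q_cond = Q_evap + W
Q_cond = 118.0 + 27.6
Q_cond = 145.6 kW

145.6


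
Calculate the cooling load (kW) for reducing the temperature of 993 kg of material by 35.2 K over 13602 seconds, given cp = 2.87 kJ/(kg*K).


Q = m * cp * dT / t
Q = 993 * 2.87 * 35.2 / 13602
Q = 7.375 kW

7.375


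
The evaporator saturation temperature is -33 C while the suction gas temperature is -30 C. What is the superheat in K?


Superheat = T_suction - T_evap
Superheat = -30 - (-33)
Superheat = 3 K

3


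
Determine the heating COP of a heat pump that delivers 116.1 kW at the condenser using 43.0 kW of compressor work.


COP_hp = Q_cond / W
COP_hp = 116.1 / 43.0
COP_hp = 2.7

2.7


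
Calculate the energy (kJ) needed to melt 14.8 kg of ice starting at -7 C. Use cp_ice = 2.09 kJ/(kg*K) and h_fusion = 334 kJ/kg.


Sensible heat = cp * dT = 2.09 * 7 = 14.63 kJ/kg
Total per kg = 14.63 + 334 = 348.63 kJ/kg
Q = m * total = 14.8 * 348.63
Q = 5159.7 kJ

5159.7


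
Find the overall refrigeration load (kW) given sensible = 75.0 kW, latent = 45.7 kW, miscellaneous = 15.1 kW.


Q_total = Q_s + Q_l + Q_misc
Q_total = 75.0 + 45.7 + 15.1
Q_total = 135.8 kW

135.8


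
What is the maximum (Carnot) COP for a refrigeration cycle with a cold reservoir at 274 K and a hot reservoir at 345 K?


dT = 345 - 274 = 71 K
COP_carnot = T_cold / dT = 274 / 71
COP_carnot = 3.859

3.859


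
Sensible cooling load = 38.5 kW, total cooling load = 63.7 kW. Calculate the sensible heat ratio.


SHR = Q_sensible / Q_total
SHR = 38.5 / 63.7
SHR = 0.604

0.604


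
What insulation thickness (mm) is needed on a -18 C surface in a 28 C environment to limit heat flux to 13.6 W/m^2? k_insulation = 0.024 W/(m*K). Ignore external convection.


dT = 28 - (-18) = 46 K
thickness = k * dT / q_max * 1000
thickness = 0.024 * 46 / 13.6 * 1000
thickness = 81.2 mm

81.2


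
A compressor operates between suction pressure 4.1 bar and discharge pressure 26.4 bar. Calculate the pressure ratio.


PR = P_high / P_low
PR = 26.4 / 4.1
PR = 6.439

6.439


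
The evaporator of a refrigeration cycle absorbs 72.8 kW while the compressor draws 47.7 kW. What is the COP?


COP = Q_evap / W
COP = 72.8 / 47.7
COP = 1.526

1.526


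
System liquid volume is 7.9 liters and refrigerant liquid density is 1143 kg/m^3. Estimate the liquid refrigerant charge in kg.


Charge = V * rho / 1000
Charge = 7.9 * 1143 / 1000
Charge = 9.03 kg

9.03


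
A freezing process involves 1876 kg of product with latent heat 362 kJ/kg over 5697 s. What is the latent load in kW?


Q_lat = m * h_fg / t
Q_lat = 1876 * 362 / 5697
Q_lat = 119.21 kW

119.21


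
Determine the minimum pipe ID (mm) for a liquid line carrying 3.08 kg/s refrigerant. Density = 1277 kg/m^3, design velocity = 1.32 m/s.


A = m_dot / (rho * v) = 3.08 / (1277 * 1.32) = 0.001827199165 m^2
d = sqrt(4*A/pi) * 1000
d = 48.2 mm

48.2


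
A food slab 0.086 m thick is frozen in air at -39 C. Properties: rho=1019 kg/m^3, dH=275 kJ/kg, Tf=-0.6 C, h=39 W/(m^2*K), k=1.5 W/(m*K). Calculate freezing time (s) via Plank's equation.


dT = -0.6 - (-39) = 38.4 K
term1 = a/(2h) = 0.086/(2*39) = 0.001102564103
term2 = a^2/(8k) = 0.086^2/(8*1.5) = 0.0006163333333
t = rho*dH*1000/dT * (term1 + term2)
t = 1019*275*1000/38.4 * (0.001102564103 + 0.0006163333333)
t = 12544 s

12544


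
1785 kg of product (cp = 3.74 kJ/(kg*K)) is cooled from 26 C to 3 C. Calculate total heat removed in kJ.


dT = 26 - (3) = 23 K
Q = m * cp * dT = 1785 * 3.74 * 23
Q = 153546 kJ

153546


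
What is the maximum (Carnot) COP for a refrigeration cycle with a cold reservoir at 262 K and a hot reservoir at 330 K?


dT = 330 - 262 = 68 K
COP_carnot = T_cold / dT = 262 / 68
COP_carnot = 3.853

3.853


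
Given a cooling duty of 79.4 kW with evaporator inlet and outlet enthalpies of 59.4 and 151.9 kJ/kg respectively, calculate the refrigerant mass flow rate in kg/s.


dh = 151.9 - 59.4 = 92.5 kJ/kg
m_dot = Q / dh = 79.4 / 92.5 = 0.8584 kg/s

0.8584


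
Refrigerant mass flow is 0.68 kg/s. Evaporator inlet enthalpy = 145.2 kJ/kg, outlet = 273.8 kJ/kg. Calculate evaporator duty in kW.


dh = 273.8 - 145.2 = 128.6 kJ/kg
Q_evap = m_dot * dh = 0.68 * 128.6
Q_evap = 87.45 kW

87.45


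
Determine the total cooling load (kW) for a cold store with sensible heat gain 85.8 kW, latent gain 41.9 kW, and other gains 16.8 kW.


Q_total = Q_s + Q_l + Q_misc
Q_total = 85.8 + 41.9 + 16.8
Q_total = 144.5 kW

144.5


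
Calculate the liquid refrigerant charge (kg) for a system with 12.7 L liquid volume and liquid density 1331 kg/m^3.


Charge = V * rho / 1000
Charge = 12.7 * 1331 / 1000
Charge = 16.9 kg

16.9


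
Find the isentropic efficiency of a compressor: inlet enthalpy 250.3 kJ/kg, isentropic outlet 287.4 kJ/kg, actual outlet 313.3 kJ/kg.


dh_ideal = 287.4 - 250.3 = 37.1 kJ/kg
dh_actual = 313.3 - 250.3 = 63.0 kJ/kg
eta_s = dh_ideal / dh_actual = 37.1 / 63.0
eta_s = 0.5889

0.5889


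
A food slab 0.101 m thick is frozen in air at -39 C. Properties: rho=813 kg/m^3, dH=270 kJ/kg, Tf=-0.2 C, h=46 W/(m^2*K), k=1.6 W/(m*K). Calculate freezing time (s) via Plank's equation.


dT = -0.2 - (-39) = 38.8 K
term1 = a/(2h) = 0.101/(2*46) = 0.001097826087
term2 = a^2/(8k) = 0.101^2/(8*1.6) = 0.000796953125
t = rho*dH*1000/dT * (term1 + term2)
t = 813*270*1000/38.8 * (0.001097826087 + 0.000796953125)
t = 10720 s

10720


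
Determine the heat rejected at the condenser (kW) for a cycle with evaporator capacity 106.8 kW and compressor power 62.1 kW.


Q_cond = Q_evap + W
Q_cond = 106.8 + 62.1
Q_cond = 168.9 kW

168.9


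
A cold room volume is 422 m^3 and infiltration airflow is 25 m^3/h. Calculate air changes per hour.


ACH = flow / volume
ACH = 25 / 422
ACH = 0.059

0.059


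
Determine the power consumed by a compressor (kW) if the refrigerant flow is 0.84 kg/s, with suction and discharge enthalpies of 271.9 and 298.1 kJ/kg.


dh = 298.1 - 271.9 = 26.2 kJ/kg
W = m_dot * dh = 0.84 * 26.2 = 22.01 kW

22.01


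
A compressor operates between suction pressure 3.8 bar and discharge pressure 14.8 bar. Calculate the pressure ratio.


PR = P_high / P_low
PR = 14.8 / 3.8
PR = 3.895

3.895


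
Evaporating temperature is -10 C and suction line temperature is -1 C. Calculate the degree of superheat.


Superheat = T_suction - T_evap
Superheat = -1 - (-10)
Superheat = 9 K

9


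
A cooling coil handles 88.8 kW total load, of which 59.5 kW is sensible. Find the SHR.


SHR = Q_sensible / Q_total
SHR = 59.5 / 88.8
SHR = 0.67

0.67


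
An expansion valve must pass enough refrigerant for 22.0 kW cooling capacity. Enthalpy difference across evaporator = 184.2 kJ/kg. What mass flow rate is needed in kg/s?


m_dot = Q / dh
m_dot = 22.0 / 184.2
m_dot = 0.1194 kg/s

0.1194


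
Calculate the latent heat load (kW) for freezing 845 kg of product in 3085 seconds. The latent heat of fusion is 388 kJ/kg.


Q_lat = m * h_fg / t
Q_lat = 845 * 388 / 3085
Q_lat = 106.28 kW

106.28


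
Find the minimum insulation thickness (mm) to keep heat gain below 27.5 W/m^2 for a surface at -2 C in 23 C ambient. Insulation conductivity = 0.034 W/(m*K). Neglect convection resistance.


dT = 23 - (-2) = 25 K
thickness = k * dT / q_max * 1000
thickness = 0.034 * 25 / 27.5 * 1000
thickness = 30.9 mm

30.9


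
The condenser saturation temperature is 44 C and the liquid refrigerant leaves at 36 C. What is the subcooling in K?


Subcooling = T_cond - T_liquid
Subcooling = 44 - 36
Subcooling = 8 K

8


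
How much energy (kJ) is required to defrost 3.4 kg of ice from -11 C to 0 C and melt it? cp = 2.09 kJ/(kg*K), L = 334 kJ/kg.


Sensible heat = cp * dT = 2.09 * 11 = 22.99 kJ/kg
Total per kg = 22.99 + 334 = 356.99 kJ/kg
Q = m * total = 3.4 * 356.99
Q = 1213.8 kJ

1213.8


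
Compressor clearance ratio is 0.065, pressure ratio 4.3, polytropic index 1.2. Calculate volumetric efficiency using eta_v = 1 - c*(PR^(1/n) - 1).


PR^(1/n) = 4.3^(1/1.2) = 3.37202185
eta_v = 1 - 0.065 * (3.37202185 - 1)
eta_v = 0.8458

0.8458


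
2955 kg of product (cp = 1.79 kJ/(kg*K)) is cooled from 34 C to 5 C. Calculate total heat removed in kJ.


dT = 34 - (5) = 29 K
Q = m * cp * dT = 2955 * 1.79 * 29
Q = 153394 kJ

153394


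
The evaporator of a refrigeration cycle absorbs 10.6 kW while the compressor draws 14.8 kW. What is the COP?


COP = Q_evap / W
COP = 10.6 / 14.8
COP = 0.716

0.716


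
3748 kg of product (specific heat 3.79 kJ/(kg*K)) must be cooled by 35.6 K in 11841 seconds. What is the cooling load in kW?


Q = m * cp * dT / t
Q = 3748 * 3.79 * 35.6 / 11841
Q = 42.707 kW

42.707


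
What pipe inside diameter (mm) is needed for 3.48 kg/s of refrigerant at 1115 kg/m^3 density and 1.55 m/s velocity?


A = m_dot / (rho * v) = 3.48 / (1115 * 1.55) = 0.00201359757 m^2
d = sqrt(4*A/pi) * 1000
d = 50.6 mm

50.6


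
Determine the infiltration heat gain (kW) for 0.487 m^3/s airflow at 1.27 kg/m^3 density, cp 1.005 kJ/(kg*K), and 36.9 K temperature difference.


Q = V_dot * rho * cp * dT
Q = 0.487 * 1.27 * 1.005 * 36.9
Q = 22.936 kW

22.936


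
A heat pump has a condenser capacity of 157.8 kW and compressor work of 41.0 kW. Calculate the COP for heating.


COP_hp = Q_cond / W
COP_hp = 157.8 / 41.0
COP_hp = 3.849

3.849


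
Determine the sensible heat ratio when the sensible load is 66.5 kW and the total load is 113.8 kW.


SHR = Q_sensible / Q_total
SHR = 66.5 / 113.8
SHR = 0.584

0.584


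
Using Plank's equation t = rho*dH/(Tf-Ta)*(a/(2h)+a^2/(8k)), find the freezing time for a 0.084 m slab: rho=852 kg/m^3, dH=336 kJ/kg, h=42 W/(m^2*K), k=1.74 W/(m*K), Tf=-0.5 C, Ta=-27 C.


dT = -0.5 - (-27) = 26.5 K
term1 = a/(2h) = 0.084/(2*42) = 0.001
term2 = a^2/(8k) = 0.084^2/(8*1.74) = 0.0005068965517
t = rho*dH*1000/dT * (term1 + term2)
t = 852*336*1000/26.5 * (0.001 + 0.0005068965517)
t = 16279 s

16279


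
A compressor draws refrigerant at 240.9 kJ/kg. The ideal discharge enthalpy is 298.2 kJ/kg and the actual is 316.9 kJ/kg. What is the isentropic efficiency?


dh_ideal = 298.2 - 240.9 = 57.3 kJ/kg
dh_actual = 316.9 - 240.9 = 76.0 kJ/kg
eta_s = dh_ideal / dh_actual = 57.3 / 76.0
eta_s = 0.7539

0.7539


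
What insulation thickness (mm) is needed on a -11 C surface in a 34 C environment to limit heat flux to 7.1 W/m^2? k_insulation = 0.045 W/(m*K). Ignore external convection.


dT = 34 - (-11) = 45 K
thickness = k * dT / q_max * 1000
thickness = 0.045 * 45 / 7.1 * 1000
thickness = 285.2 mm

285.2


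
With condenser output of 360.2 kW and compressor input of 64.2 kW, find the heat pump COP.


COP_hp = Q_cond / W
COP_hp = 360.2 / 64.2
COP_hp = 5.611

5.611


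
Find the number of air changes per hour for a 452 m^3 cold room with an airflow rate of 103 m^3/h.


ACH = flow / volume
ACH = 103 / 452
ACH = 0.228

0.228


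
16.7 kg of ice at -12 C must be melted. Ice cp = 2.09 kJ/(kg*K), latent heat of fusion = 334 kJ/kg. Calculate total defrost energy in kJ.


Sensible heat = cp * dT = 2.09 * 12 = 25.08 kJ/kg
Total per kg = 25.08 + 334 = 359.08 kJ/kg
Q = m * total = 16.7 * 359.08
Q = 5996.6 kJ

5996.6


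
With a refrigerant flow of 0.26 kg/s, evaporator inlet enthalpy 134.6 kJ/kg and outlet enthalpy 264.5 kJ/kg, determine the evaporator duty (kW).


dh = 264.5 - 134.6 = 129.9 kJ/kg
Q_evap = m_dot * dh = 0.26 * 129.9
Q_evap = 33.77 kW

33.77


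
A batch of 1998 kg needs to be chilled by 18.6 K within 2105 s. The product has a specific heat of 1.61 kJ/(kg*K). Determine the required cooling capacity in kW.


Q = m * cp * dT / t
Q = 1998 * 1.61 * 18.6 / 2105
Q = 28.424 kW

28.424


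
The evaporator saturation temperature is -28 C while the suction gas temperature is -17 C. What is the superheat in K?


Superheat = T_suction - T_evap
Superheat = -17 - (-28)
Superheat = 11 K

11


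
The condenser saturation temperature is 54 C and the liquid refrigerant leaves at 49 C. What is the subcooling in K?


Subcooling = T_cond - T_liquid
Subcooling = 54 - 49
Subcooling = 5 K

5


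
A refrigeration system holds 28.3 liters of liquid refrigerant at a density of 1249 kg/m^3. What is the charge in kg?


Charge = V * rho / 1000
Charge = 28.3 * 1249 / 1000
Charge = 35.35 kg

35.35


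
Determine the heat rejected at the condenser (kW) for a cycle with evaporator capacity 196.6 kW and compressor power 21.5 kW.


Q_cond = Q_evap + W
Q_cond = 196.6 + 21.5
Q_cond = 218.1 kW

218.1


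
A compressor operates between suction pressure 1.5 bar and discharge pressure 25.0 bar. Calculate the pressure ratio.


PR = P_high / P_low
PR = 25.0 / 1.5
PR = 16.667

16.667


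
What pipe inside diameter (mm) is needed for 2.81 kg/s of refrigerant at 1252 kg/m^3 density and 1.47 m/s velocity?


A = m_dot / (rho * v) = 2.81 / (1252 * 1.47) = 0.001526808807 m^2
d = sqrt(4*A/pi) * 1000
d = 44.1 mm

44.1


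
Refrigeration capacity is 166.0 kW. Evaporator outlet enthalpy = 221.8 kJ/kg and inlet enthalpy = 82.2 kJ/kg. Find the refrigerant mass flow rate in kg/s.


dh = 221.8 - 82.2 = 139.6 kJ/kg
m_dot = Q / dh = 166.0 / 139.6 = 1.1891 kg/s

1.1891


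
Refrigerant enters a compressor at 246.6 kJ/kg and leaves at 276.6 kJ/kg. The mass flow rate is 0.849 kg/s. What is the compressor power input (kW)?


dh = 276.6 - 246.6 = 30.0 kJ/kg
W = m_dot * dh = 0.849 * 30.0 = 25.47 kW

25.47


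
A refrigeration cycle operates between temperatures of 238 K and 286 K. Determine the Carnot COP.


dT = 286 - 238 = 48 K
COP_carnot = T_cold / dT = 238 / 48
COP_carnot = 4.958

4.958


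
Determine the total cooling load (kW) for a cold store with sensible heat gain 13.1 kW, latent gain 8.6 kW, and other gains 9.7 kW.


Q_total = Q_s + Q_l + Q_misc
Q_total = 13.1 + 8.6 + 9.7
Q_total = 31.4 kW

31.4


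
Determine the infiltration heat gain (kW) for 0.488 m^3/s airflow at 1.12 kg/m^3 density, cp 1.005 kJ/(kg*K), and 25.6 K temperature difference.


Q = V_dot * rho * cp * dT
Q = 0.488 * 1.12 * 1.005 * 25.6
Q = 14.062 kW

14.062


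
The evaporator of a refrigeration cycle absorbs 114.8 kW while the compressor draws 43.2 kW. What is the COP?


COP = Q_evap / W
COP = 114.8 / 43.2
COP = 2.657

2.657


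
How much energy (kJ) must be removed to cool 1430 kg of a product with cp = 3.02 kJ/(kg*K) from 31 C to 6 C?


dT = 31 - (6) = 25 K
Q = m * cp * dT = 1430 * 3.02 * 25
Q = 107965 kJ

107965


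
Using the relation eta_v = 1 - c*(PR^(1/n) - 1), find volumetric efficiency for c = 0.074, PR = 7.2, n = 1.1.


PR^(1/n) = 7.2^(1/1.1) = 6.01718243
eta_v = 1 - 0.074 * (6.01718243 - 1)
eta_v = 0.6287

0.6287


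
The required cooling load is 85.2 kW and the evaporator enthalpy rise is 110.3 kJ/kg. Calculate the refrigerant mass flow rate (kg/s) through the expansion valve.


m_dot = Q / dh
m_dot = 85.2 / 110.3
m_dot = 0.7724 kg/s

0.7724


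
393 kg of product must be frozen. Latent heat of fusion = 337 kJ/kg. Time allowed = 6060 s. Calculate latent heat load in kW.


Q_lat = m * h_fg / t
Q_lat = 393 * 337 / 6060
Q_lat = 21.85 kW

21.85


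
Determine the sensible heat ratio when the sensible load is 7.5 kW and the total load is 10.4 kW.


SHR = Q_sensible / Q_total
SHR = 7.5 / 10.4
SHR = 0.721

0.721


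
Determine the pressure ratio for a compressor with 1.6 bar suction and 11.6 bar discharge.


PR = P_high / P_low
PR = 11.6 / 1.6
PR = 7.25

7.25


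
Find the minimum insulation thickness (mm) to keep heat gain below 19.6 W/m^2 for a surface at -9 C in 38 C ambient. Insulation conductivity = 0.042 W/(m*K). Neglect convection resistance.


dT = 38 - (-9) = 47 K
thickness = k * dT / q_max * 1000
thickness = 0.042 * 47 / 19.6 * 1000
thickness = 100.7 mm

100.7


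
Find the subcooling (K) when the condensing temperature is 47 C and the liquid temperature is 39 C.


Subcooling = T_cond - T_liquid
Subcooling = 47 - 39
Subcooling = 8 K

8


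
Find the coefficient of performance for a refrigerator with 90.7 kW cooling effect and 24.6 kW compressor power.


COP = Q_evap / W
COP = 90.7 / 24.6
COP = 3.687

3.687


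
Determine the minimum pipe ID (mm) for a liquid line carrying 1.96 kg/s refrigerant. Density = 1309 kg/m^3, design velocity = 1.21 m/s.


A = m_dot / (rho * v) = 1.96 / (1309 * 1.21) = 0.001237459672 m^2
d = sqrt(4*A/pi) * 1000
d = 39.7 mm

39.7


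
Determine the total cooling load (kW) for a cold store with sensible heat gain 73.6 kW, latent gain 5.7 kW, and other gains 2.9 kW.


Q_total = Q_s + Q_l + Q_misc
Q_total = 73.6 + 5.7 + 2.9
Q_total = 82.2 kW

82.2


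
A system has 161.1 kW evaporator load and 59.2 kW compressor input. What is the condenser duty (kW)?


Q_cond = Q_evap + W
Q_cond = 161.1 + 59.2
Q_cond = 220.3 kW

220.3


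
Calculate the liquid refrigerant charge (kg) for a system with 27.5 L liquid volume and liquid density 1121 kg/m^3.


Charge = V * rho / 1000
Charge = 27.5 * 1121 / 1000
Charge = 30.83 kg

30.83


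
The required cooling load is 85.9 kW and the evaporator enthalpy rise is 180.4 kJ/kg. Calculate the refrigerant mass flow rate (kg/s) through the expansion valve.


m_dot = Q / dh
m_dot = 85.9 / 180.4
m_dot = 0.4762 kg/s

0.4762


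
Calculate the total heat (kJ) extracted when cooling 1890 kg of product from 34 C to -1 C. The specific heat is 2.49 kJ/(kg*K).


dT = 34 - (-1) = 35 K
Q = m * cp * dT = 1890 * 2.49 * 35
Q = 164714 kJ

164714


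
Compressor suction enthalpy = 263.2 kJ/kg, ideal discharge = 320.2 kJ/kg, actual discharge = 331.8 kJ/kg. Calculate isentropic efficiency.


dh_ideal = 320.2 - 263.2 = 57.0 kJ/kg
dh_actual = 331.8 - 263.2 = 68.6 kJ/kg
eta_s = dh_ideal / dh_actual = 57.0 / 68.6
eta_s = 0.8309

0.8309


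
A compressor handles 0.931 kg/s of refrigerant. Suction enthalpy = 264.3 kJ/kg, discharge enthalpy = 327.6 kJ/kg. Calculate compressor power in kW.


dh = 327.6 - 264.3 = 63.3 kJ/kg
W = m_dot * dh = 0.931 * 63.3 = 58.93 kW

58.93


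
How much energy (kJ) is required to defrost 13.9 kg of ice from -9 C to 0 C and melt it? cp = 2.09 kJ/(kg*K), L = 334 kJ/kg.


Sensible heat = cp * dT = 2.09 * 9 = 18.81 kJ/kg
Total per kg = 18.81 + 334 = 352.81 kJ/kg
Q = m * total = 13.9 * 352.81
Q = 4904.1 kJ

4904.1


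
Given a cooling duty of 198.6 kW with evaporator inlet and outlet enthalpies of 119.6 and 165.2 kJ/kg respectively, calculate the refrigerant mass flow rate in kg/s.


dh = 165.2 - 119.6 = 45.6 kJ/kg
m_dot = Q / dh = 198.6 / 45.6 = 4.3553 kg/s

4.3553


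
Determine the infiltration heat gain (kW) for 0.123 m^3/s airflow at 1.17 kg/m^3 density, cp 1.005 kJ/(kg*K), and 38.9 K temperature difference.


Q = V_dot * rho * cp * dT
Q = 0.123 * 1.17 * 1.005 * 38.9
Q = 5.626 kW

5.626


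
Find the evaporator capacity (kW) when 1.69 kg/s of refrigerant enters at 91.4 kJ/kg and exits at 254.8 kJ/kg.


dh = 254.8 - 91.4 = 163.4 kJ/kg
Q_evap = m_dot * dh = 1.69 * 163.4
Q_evap = 276.15 kW

276.15


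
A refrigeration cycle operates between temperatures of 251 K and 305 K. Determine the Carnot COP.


dT = 305 - 251 = 54 K
COP_carnot = T_cold / dT = 251 / 54
COP_carnot = 4.648

4.648


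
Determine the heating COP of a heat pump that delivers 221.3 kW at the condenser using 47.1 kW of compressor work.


COP_hp = Q_cond / W
COP_hp = 221.3 / 47.1
COP_hp = 4.699

4.699


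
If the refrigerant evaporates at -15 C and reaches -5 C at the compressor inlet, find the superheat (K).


Superheat = T_suction - T_evap
Superheat = -5 - (-15)
Superheat = 10 K

10


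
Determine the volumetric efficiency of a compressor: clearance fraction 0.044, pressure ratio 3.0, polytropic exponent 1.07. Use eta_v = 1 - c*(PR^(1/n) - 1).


PR^(1/n) = 3.0^(1/1.07) = 2.7919505
eta_v = 1 - 0.044 * (2.7919505 - 1)
eta_v = 0.9212

0.9212


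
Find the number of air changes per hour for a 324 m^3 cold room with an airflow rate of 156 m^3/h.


ACH = flow / volume
ACH = 156 / 324
ACH = 0.481

0.481


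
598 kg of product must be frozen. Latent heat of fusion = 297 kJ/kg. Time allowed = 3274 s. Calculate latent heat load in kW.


Q_lat = m * h_fg / t
Q_lat = 598 * 297 / 3274
Q_lat = 54.25 kW

54.25


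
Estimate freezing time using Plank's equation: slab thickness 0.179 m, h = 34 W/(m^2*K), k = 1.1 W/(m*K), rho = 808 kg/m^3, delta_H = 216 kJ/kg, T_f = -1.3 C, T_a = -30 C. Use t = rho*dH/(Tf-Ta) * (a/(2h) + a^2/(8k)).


dT = -1.3 - (-30) = 28.7 K
term1 = a/(2h) = 0.179/(2*34) = 0.002632352941
term2 = a^2/(8k) = 0.179^2/(8*1.1) = 0.003641022727
t = rho*dH*1000/dT * (term1 + term2)
t = 808*216*1000/28.7 * (0.002632352941 + 0.003641022727)
t = 38149 s

38149


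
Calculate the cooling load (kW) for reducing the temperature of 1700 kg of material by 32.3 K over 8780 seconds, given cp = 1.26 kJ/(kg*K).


Q = m * cp * dT / t
Q = 1700 * 1.26 * 32.3 / 8780
Q = 7.88 kW

7.88


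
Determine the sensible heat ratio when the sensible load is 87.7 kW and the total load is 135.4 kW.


SHR = Q_sensible / Q_total
SHR = 87.7 / 135.4
SHR = 0.648

0.648


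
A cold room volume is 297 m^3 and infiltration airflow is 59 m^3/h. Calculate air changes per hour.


ACH = flow / volume
ACH = 59 / 297
ACH = 0.199

0.199


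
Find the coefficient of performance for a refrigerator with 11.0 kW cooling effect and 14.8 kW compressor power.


COP = Q_evap / W
COP = 11.0 / 14.8
COP = 0.743

0.743


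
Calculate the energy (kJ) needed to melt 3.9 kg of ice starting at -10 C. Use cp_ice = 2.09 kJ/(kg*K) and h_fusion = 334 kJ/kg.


Sensible heat = cp * dT = 2.09 * 10 = 20.9 kJ/kg
Total per kg = 20.9 + 334 = 354.9 kJ/kg
Q = m * total = 3.9 * 354.9
Q = 1384.1 kJ

1384.1


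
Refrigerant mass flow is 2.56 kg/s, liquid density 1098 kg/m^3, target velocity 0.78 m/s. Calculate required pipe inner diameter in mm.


A = m_dot / (rho * v) = 2.56 / (1098 * 0.78) = 0.002989117743 m^2
d = sqrt(4*A/pi) * 1000
d = 61.7 mm

61.7


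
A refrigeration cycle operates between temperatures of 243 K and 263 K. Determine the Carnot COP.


dT = 263 - 243 = 20 K
COP_carnot = T_cold / dT = 243 / 20
COP_carnot = 12.15

12.15


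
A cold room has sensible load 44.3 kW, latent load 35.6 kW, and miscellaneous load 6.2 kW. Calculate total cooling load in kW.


Q_total = Q_s + Q_l + Q_misc
Q_total = 44.3 + 35.6 + 6.2
Q_total = 86.1 kW

86.1


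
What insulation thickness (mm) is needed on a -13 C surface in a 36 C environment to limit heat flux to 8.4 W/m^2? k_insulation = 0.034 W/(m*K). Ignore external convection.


dT = 36 - (-13) = 49 K
thickness = k * dT / q_max * 1000
thickness = 0.034 * 49 / 8.4 * 1000
thickness = 198.3 mm

198.3


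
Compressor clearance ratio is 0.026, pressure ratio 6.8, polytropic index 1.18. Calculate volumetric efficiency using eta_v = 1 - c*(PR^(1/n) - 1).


PR^(1/n) = 6.8^(1/1.18) = 5.07593472
eta_v = 1 - 0.026 * (5.07593472 - 1)
eta_v = 0.894

0.894


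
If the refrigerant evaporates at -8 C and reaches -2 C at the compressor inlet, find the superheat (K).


Superheat = T_suction - T_evap
Superheat = -2 - (-8)
Superheat = 6 K

6


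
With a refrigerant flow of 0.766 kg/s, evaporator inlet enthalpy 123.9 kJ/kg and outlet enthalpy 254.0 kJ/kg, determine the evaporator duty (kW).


dh = 254.0 - 123.9 = 130.1 kJ/kg
Q_evap = m_dot * dh = 0.766 * 130.1
Q_evap = 99.66 kW

99.66


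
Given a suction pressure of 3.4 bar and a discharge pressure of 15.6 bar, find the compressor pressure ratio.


PR = P_high / P_low
PR = 15.6 / 3.4
PR = 4.588

4.588


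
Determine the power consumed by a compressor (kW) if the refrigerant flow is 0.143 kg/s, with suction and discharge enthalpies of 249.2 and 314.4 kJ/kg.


dh = 314.4 - 249.2 = 65.2 kJ/kg
W = m_dot * dh = 0.143 * 65.2 = 9.32 kW

9.32


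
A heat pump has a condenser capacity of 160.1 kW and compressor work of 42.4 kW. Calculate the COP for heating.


COP_hp = Q_cond / W
COP_hp = 160.1 / 42.4
COP_hp = 3.776

3.776


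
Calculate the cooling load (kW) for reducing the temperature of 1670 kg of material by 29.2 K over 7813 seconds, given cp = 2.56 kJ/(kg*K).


Q = m * cp * dT / t
Q = 1670 * 2.56 * 29.2 / 7813
Q = 15.978 kW

15.978


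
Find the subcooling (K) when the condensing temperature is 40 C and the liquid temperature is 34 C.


Subcooling = T_cond - T_liquid
Subcooling = 40 - 34
Subcooling = 6 K

6


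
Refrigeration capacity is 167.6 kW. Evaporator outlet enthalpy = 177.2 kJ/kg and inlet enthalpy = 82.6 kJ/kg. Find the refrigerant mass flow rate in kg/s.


dh = 177.2 - 82.6 = 94.6 kJ/kg
m_dot = Q / dh = 167.6 / 94.6 = 1.7717 kg/s

1.7717


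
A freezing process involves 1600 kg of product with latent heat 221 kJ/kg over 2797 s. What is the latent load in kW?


Q_lat = m * h_fg / t
Q_lat = 1600 * 221 / 2797
Q_lat = 126.42 kW

126.42


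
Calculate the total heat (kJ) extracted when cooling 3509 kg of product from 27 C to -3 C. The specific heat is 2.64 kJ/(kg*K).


dT = 27 - (-3) = 30 K
Q = m * cp * dT = 3509 * 2.64 * 30
Q = 277913 kJ

277913


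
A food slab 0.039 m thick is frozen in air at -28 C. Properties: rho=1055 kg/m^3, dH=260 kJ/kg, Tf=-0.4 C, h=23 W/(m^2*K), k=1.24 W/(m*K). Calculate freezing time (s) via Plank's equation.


dT = -0.4 - (-28) = 27.6 K
term1 = a/(2h) = 0.039/(2*23) = 0.000847826087
term2 = a^2/(8k) = 0.039^2/(8*1.24) = 0.0001533266129
t = rho*dH*1000/dT * (term1 + term2)
t = 1055*260*1000/27.6 * (0.000847826087 + 0.0001533266129)
t = 9950 s

9950


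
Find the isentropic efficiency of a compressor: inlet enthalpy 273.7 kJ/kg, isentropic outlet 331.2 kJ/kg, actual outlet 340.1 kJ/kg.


dh_ideal = 331.2 - 273.7 = 57.5 kJ/kg
dh_actual = 340.1 - 273.7 = 66.4 kJ/kg
eta_s = dh_ideal / dh_actual = 57.5 / 66.4
eta_s = 0.866

0.866


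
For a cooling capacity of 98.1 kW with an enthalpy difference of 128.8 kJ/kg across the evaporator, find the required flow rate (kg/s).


m_dot = Q / dh
m_dot = 98.1 / 128.8
m_dot = 0.7616 kg/s

0.7616


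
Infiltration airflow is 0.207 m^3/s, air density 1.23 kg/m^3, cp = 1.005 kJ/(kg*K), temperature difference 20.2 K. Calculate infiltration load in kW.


Q = V_dot * rho * cp * dT
Q = 0.207 * 1.23 * 1.005 * 20.2
Q = 5.169 kW

5.169


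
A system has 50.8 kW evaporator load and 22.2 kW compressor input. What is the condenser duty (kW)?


Q_cond = Q_evap + W
Q_cond = 50.8 + 22.2
Q_cond = 73.0 kW

73.0


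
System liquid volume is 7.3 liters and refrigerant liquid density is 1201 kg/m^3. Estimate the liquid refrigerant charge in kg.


Charge = V * rho / 1000
Charge = 7.3 * 1201 / 1000
Charge = 8.77 kg

8.77


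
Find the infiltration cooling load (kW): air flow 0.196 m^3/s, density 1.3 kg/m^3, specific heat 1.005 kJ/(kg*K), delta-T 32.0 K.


Q = V_dot * rho * cp * dT
Q = 0.196 * 1.3 * 1.005 * 32.0
Q = 8.194 kW

8.194


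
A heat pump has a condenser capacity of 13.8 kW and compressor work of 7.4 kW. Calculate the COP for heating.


COP_hp = Q_cond / W
COP_hp = 13.8 / 7.4
COP_hp = 1.865

1.865


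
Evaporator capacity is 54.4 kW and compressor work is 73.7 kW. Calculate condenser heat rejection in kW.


Q_cond = Q_evap + W
Q_cond = 54.4 + 73.7
Q_cond = 128.1 kW

128.1


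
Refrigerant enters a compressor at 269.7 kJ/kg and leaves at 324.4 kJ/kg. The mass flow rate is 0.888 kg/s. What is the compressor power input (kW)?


dh = 324.4 - 269.7 = 54.7 kJ/kg
W = m_dot * dh = 0.888 * 54.7 = 48.57 kW

48.57


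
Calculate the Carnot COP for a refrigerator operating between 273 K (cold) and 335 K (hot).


dT = 335 - 273 = 62 K
COP_carnot = T_cold / dT = 273 / 62
COP_carnot = 4.403

4.403


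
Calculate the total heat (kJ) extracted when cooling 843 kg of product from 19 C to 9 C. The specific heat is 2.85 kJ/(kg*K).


dT = 19 - (9) = 10 K
Q = m * cp * dT = 843 * 2.85 * 10
Q = 24026 kJ

24026


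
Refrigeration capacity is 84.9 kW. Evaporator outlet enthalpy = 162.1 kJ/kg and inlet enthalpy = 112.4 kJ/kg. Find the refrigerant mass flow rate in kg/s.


dh = 162.1 - 112.4 = 49.7 kJ/kg
m_dot = Q / dh = 84.9 / 49.7 = 1.7082 kg/s

1.7082


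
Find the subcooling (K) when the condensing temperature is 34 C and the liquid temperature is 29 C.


Subcooling = T_cond - T_liquid
Subcooling = 34 - 29
Subcooling = 5 K

5


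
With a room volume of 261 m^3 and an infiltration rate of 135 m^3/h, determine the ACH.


ACH = flow / volume
ACH = 135 / 261
ACH = 0.517

0.517


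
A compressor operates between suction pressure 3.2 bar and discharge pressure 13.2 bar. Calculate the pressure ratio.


PR = P_high / P_low
PR = 13.2 / 3.2
PR = 4.125

4.125


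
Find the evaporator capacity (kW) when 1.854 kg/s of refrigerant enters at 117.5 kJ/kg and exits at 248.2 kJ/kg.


dh = 248.2 - 117.5 = 130.7 kJ/kg
Q_evap = m_dot * dh = 1.854 * 130.7
Q_evap = 242.32 kW

242.32


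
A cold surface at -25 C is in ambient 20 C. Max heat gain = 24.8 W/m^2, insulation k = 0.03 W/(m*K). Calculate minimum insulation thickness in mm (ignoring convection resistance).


dT = 20 - (-25) = 45 K
thickness = k * dT / q_max * 1000
thickness = 0.03 * 45 / 24.8 * 1000
thickness = 54.4 mm

54.4


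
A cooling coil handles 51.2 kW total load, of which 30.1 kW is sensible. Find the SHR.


SHR = Q_sensible / Q_total
SHR = 30.1 / 51.2
SHR = 0.588

0.588


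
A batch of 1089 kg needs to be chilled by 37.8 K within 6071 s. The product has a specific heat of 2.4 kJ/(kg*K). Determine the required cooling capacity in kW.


Q = m * cp * dT / t
Q = 1089 * 2.4 * 37.8 / 6071
Q = 16.273 kW

16.273


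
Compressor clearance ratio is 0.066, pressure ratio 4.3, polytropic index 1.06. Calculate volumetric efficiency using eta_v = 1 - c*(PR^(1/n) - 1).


PR^(1/n) = 4.3^(1/1.06) = 3.95923929
eta_v = 1 - 0.066 * (3.95923929 - 1)
eta_v = 0.8047

0.8047


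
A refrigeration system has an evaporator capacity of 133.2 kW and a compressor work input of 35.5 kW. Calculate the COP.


COP = Q_evap / W
COP = 133.2 / 35.5
COP = 3.752

3.752


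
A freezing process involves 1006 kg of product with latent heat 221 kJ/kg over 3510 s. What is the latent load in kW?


Q_lat = m * h_fg / t
Q_lat = 1006 * 221 / 3510
Q_lat = 63.34 kW

63.34


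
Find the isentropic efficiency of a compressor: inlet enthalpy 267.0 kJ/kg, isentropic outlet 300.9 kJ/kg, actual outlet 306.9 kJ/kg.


dh_ideal = 300.9 - 267.0 = 33.9 kJ/kg
dh_actual = 306.9 - 267.0 = 39.9 kJ/kg
eta_s = dh_ideal / dh_actual = 33.9 / 39.9
eta_s = 0.8496

0.8496


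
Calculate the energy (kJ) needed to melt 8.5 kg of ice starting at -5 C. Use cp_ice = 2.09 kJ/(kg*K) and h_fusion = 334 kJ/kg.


Sensible heat = cp * dT = 2.09 * 5 = 10.45 kJ/kg
Total per kg = 10.45 + 334 = 344.45 kJ/kg
Q = m * total = 8.5 * 344.45
Q = 2927.8 kJ

2927.8


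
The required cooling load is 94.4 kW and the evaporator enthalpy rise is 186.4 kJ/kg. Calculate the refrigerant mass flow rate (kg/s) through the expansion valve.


m_dot = Q / dh
m_dot = 94.4 / 186.4
m_dot = 0.5064 kg/s

0.5064


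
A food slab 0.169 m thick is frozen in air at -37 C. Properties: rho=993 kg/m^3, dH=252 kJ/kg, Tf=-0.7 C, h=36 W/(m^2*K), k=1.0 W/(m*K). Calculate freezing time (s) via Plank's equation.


dT = -0.7 - (-37) = 36.3 K
term1 = a/(2h) = 0.169/(2*36) = 0.002347222222
term2 = a^2/(8k) = 0.169^2/(8*1.0) = 0.003570125
t = rho*dH*1000/dT * (term1 + term2)
t = 993*252*1000/36.3 * (0.002347222222 + 0.003570125)
t = 40792 s

40792


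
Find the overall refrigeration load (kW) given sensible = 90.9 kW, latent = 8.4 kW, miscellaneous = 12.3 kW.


Q_total = Q_s + Q_l + Q_misc
Q_total = 90.9 + 8.4 + 12.3
Q_total = 111.6 kW

111.6


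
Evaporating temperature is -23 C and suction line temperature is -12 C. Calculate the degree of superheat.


Superheat = T_suction - T_evap
Superheat = -12 - (-23)
Superheat = 11 K

11


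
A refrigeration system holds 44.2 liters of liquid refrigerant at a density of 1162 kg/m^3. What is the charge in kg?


Charge = V * rho / 1000
Charge = 44.2 * 1162 / 1000
Charge = 51.36 kg

51.36


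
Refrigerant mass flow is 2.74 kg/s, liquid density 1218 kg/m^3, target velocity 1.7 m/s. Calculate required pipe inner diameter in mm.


A = m_dot / (rho * v) = 2.74 / (1218 * 1.7) = 0.001323287936 m^2
d = sqrt(4*A/pi) * 1000
d = 41.0 mm

41.0


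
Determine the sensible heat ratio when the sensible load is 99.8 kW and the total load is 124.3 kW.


SHR = Q_sensible / Q_total
SHR = 99.8 / 124.3
SHR = 0.803

0.803


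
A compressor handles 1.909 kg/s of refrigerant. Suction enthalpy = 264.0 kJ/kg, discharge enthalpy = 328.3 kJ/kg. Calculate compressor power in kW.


dh = 328.3 - 264.0 = 64.3 kJ/kg
W = m_dot * dh = 1.909 * 64.3 = 122.75 kW

122.75


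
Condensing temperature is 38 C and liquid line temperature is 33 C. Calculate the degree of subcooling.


Subcooling = T_cond - T_liquid
Subcooling = 38 - 33
Subcooling = 5 K

5


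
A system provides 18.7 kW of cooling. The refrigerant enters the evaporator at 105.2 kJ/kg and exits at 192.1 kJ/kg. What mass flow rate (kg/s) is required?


dh = 192.1 - 105.2 = 86.9 kJ/kg
m_dot = Q / dh = 18.7 / 86.9 = 0.2152 kg/s

0.2152


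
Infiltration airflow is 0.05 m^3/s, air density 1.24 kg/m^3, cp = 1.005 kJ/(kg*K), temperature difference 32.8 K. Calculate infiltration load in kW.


Q = V_dot * rho * cp * dT
Q = 0.05 * 1.24 * 1.005 * 32.8
Q = 2.044 kW

2.044


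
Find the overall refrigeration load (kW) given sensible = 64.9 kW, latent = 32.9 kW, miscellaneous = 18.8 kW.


Q_total = Q_s + Q_l + Q_misc
Q_total = 64.9 + 32.9 + 18.8
Q_total = 116.6 kW

116.6


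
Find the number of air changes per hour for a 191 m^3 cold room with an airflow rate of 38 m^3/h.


ACH = flow / volume
ACH = 38 / 191
ACH = 0.199

0.199


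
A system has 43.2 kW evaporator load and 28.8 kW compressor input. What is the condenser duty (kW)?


Q_cond = Q_evap + W
Q_cond = 43.2 + 28.8
Q_cond = 72.0 kW

72.0


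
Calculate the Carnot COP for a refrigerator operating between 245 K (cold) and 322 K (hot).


dT = 322 - 245 = 77 K
COP_carnot = T_cold / dT = 245 / 77
COP_carnot = 3.182

3.182


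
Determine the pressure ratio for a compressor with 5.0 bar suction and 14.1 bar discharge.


PR = P_high / P_low
PR = 14.1 / 5.0
PR = 2.82

2.82


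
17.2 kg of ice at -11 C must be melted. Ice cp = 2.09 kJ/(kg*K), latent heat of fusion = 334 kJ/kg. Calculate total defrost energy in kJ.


Sensible heat = cp * dT = 2.09 * 11 = 22.99 kJ/kg
Total per kg = 22.99 + 334 = 356.99 kJ/kg
Q = m * total = 17.2 * 356.99
Q = 6140.2 kJ

6140.2


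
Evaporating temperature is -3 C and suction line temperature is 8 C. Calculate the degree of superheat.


Superheat = T_suction - T_evap
Superheat = 8 - (-3)
Superheat = 11 K

11


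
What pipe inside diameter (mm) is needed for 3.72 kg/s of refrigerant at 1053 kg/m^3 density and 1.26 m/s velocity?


A = m_dot / (rho * v) = 3.72 / (1053 * 1.26) = 0.002803780582 m^2
d = sqrt(4*A/pi) * 1000
d = 59.7 mm

59.7


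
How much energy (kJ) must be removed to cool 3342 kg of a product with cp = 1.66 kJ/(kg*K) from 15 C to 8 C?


dT = 15 - (8) = 7 K
Q = m * cp * dT = 3342 * 1.66 * 7
Q = 38834 kJ

38834


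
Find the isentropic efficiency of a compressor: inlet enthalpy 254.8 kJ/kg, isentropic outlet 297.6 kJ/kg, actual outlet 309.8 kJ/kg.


dh_ideal = 297.6 - 254.8 = 42.8 kJ/kg
dh_actual = 309.8 - 254.8 = 55.0 kJ/kg
eta_s = dh_ideal / dh_actual = 42.8 / 55.0
eta_s = 0.7782

0.7782


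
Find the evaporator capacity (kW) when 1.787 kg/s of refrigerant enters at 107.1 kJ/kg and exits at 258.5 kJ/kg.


dh = 258.5 - 107.1 = 151.4 kJ/kg
Q_evap = m_dot * dh = 1.787 * 151.4
Q_evap = 270.55 kW

270.55


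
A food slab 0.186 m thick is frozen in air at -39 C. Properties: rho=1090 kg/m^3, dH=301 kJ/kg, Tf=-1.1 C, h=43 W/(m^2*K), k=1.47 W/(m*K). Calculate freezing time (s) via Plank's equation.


dT = -1.1 - (-39) = 37.9 K
term1 = a/(2h) = 0.186/(2*43) = 0.002162790698
term2 = a^2/(8k) = 0.186^2/(8*1.47) = 0.002941836735
t = rho*dH*1000/dT * (term1 + term2)
t = 1090*301*1000/37.9 * (0.002162790698 + 0.002941836735)
t = 44189 s

44189


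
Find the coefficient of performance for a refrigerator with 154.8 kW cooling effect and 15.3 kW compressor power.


COP = Q_evap / W
COP = 154.8 / 15.3
COP = 10.118

10.118
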